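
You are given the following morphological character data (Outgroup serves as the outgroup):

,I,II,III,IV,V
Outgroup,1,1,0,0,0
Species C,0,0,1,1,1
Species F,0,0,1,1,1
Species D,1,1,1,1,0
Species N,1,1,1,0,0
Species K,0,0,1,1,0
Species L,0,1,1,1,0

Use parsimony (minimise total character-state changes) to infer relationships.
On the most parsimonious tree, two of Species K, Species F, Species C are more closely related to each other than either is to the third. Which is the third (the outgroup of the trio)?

Character polarity is set by the outgroup: the derived state is whichever differs from the outgroup's state, so for I, II the derived state is '0', and for the remaining characters it is '1'.
I (derived state '0') is shared by Species C, Species F, Species K, and Species L — a synapomorphy uniting that clade.
II: derived state '0' in Species C, Species F, and Species K only — synapomorphy for {Species C, Species F, Species K}.
III (derived state '1') is shared by all ingroup taxa — unites the whole ingroup.
IV: derived state '1' in Species C, Species D, Species F, Species K, and Species L only — synapomorphy for {Species C, Species D, Species F, Species K, Species L}.
V (derived state '1') is shared by Species C and Species F — a synapomorphy uniting that clade.
Most parsimonious ingroup topology: (((((Species C,Species F),Species K),Species L),Species D),Species N).
Species F and Species C share a more recent common ancestor with each other than either does with Species K, so Species K is the least closely related of the three.

Species K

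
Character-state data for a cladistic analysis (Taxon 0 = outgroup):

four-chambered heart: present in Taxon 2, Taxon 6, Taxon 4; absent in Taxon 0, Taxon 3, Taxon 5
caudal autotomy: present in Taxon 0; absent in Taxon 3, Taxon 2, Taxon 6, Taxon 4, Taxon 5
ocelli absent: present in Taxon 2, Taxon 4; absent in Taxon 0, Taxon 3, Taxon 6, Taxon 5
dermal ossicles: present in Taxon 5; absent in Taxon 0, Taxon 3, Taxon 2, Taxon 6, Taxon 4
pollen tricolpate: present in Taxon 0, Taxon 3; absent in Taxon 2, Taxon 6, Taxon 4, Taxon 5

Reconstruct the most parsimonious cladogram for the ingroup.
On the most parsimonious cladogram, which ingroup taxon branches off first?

Character polarity is set by the outgroup: the derived state is whichever differs from the outgroup's state, so for caudal autotomy, pollen tricolpate the derived state is 'absent', and for the remaining characters it is 'present'.
four-chambered heart: derived state 'present' in Taxon 2, Taxon 4, and Taxon 6 only — synapomorphy for {Taxon 2, Taxon 4, Taxon 6}.
caudal autotomy (derived state 'absent') is shared by all ingroup taxa — unites the whole ingroup.
Only Taxon 2 and Taxon 4 show the derived state 'present' for ocelli absent, supporting them as a clade.
dermal ossicles: derived state 'present' in Taxon 5 only — an autapomorphy, so it tells us nothing about relationships among taxa.
Only Taxon 2, Taxon 4, Taxon 5, and Taxon 6 show the derived state 'absent' for pollen tricolpate, supporting them as a clade.
Most parsimonious ingroup topology: (Taxon 3,(((Taxon 2,Taxon 4),Taxon 6),Taxon 5)).
Taxon 3 is sister to the clade containing all other ingroup taxa, so it is the earliest-diverging (most basal) ingroup lineage.

Taxon 3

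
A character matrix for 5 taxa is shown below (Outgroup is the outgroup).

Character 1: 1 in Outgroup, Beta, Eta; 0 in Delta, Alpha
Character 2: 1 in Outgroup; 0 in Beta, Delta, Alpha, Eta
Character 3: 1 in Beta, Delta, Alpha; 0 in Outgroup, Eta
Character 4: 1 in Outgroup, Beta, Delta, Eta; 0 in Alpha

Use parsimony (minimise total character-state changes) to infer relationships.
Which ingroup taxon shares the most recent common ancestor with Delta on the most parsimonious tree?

Character polarity is set by the outgroup: the derived state is whichever differs from the outgroup's state, so for Character 1, Character 2, Character 4 the derived state is '0', and for the remaining characters it is '1'.
Only Alpha and Delta show the derived state '0' for Character 1, supporting them as a clade.
All ingroup taxa share the derived state '0' for Character 2; it defines the ingroup but does not resolve relationships within it.
Character 3: derived state '1' in Alpha, Beta, and Delta only — synapomorphy for {Alpha, Beta, Delta}.
Character 4 (derived state '0') is unique to Alpha (autapomorphy; uninformative for grouping).
Most parsimonious ingroup topology: ((Beta,(Delta,Alpha)),Eta).
Delta and Alpha form a cherry on this tree, so they are sister taxa.

Alpha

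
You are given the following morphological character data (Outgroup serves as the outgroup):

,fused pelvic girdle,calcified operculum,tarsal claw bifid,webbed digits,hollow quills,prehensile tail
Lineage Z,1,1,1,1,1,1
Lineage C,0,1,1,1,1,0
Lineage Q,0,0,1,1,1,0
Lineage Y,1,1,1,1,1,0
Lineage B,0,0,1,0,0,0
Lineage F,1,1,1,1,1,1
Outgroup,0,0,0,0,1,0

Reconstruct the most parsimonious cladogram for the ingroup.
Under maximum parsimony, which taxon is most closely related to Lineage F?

Lineage Z

Character polarity is set by the outgroup: the derived state is whichever differs from the outgroup's state, so for hollow quills the derived state is '0', and for the remaining characters it is '1'.
Only Lineage F, Lineage Y, and Lineage Z show the derived state '1' for fused pelvic girdle, supporting them as a clade.
Only Lineage C, Lineage F, Lineage Y, and Lineage Z show the derived state '1' for calcified operculum, supporting them as a clade.
tarsal claw bifid (derived state '1') is shared by all ingroup taxa — unites the whole ingroup.
webbed digits (derived state '1') is shared by Lineage C, Lineage F, Lineage Q, Lineage Y, and Lineage Z — a synapomorphy uniting that clade.
hollow quills: derived state '0' in Lineage B only — an autapomorphy, so it tells us nothing about relationships among taxa.
prehensile tail (derived state '1') is shared by Lineage F and Lineage Z — a synapomorphy uniting that clade.
Most parsimonious ingroup topology: (((((Lineage F,Lineage Z),Lineage Y),Lineage C),Lineage Q),Lineage B).
Lineage F and Lineage Z form a cherry on this tree, so they are sister taxa.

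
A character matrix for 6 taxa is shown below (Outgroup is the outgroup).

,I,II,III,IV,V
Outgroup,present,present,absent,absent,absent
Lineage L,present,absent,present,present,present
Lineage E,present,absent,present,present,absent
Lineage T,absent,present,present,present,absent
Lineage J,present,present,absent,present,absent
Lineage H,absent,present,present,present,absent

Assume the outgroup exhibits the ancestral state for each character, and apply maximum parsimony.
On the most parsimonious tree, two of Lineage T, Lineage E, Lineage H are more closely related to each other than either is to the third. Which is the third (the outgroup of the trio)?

Lineage E

Character polarity is set by the outgroup: the derived state is whichever differs from the outgroup's state, so for I, II the derived state is 'absent', and for the remaining characters it is 'present'.
I: derived state 'absent' in Lineage H and Lineage T only — synapomorphy for {Lineage H, Lineage T}.
Only Lineage E and Lineage L show the derived state 'absent' for II, supporting them as a clade.
III: derived state 'present' in Lineage E, Lineage H, Lineage L, and Lineage T only — synapomorphy for {Lineage E, Lineage H, Lineage L, Lineage T}.
All ingroup taxa share the derived state 'present' for IV; it defines the ingroup but does not resolve relationships within it.
V: derived state 'present' in Lineage L only — an autapomorphy, so it tells us nothing about relationships among taxa.
Most parsimonious ingroup topology: (((Lineage L,Lineage E),(Lineage T,Lineage H)),Lineage J).
Lineage H and Lineage T share a more recent common ancestor with each other than either does with Lineage E, so Lineage E is the least closely related of the three.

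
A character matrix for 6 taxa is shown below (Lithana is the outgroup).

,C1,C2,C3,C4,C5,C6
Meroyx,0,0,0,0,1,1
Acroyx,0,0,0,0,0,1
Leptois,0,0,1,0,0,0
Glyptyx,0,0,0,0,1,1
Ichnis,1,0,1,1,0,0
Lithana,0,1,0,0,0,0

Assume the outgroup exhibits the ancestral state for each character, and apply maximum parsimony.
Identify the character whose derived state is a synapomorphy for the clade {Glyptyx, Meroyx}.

C5

Character polarity is set by the outgroup: the derived state is whichever differs from the outgroup's state, so for C2 the derived state is '0', and for the remaining characters it is '1'.
C1 (derived state '1') is unique to Ichnis (autapomorphy; uninformative for grouping).
All ingroup taxa share the derived state '0' for C2; it defines the ingroup but does not resolve relationships within it.
C3 (derived state '1') is shared by Ichnis and Leptois — a synapomorphy uniting that clade.
C4: derived state '1' in Ichnis only — an autapomorphy, so it tells us nothing about relationships among taxa.
Only Glyptyx and Meroyx show the derived state '1' for C5, supporting them as a clade.
Only Acroyx, Glyptyx, and Meroyx show the derived state '1' for C6, supporting them as a clade.
Most parsimonious ingroup topology: ((Ichnis,Leptois),((Meroyx,Glyptyx),Acroyx)).
The clade {Glyptyx, Meroyx} is supported by C5: its derived state '1' occurs in exactly those taxa and in no other taxon (including the outgroup).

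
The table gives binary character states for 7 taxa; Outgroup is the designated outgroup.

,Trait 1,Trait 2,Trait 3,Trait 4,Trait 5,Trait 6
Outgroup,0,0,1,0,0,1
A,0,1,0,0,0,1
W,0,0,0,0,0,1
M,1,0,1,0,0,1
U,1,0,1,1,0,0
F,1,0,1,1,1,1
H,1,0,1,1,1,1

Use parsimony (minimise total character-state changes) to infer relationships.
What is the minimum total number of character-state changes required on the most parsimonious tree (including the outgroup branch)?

Character polarity is set by the outgroup: the derived state is whichever differs from the outgroup's state, so for Trait 3, Trait 6 the derived state is '0', and for the remaining characters it is '1'.
Trait 1: derived state '1' in F, H, M, and U only — synapomorphy for {F, H, M, U}.
Trait 2 (derived state '1') is unique to A (autapomorphy; uninformative for grouping).
Trait 3: derived state '0' in A and W only — synapomorphy for {A, W}.
Only F, H, and U show the derived state '1' for Trait 4, supporting them as a clade.
Trait 5: derived state '1' in F and H only — synapomorphy for {F, H}.
Trait 6 (derived state '0') is unique to U (autapomorphy; uninformative for grouping).
Most parsimonious ingroup topology: ((W,A),(M,((F,H),U))).
Changes per character on this tree: Trait 1: 1; Trait 2: 1; Trait 3: 1; Trait 4: 1; Trait 5: 1; Trait 6: 1.
Total = 6.

6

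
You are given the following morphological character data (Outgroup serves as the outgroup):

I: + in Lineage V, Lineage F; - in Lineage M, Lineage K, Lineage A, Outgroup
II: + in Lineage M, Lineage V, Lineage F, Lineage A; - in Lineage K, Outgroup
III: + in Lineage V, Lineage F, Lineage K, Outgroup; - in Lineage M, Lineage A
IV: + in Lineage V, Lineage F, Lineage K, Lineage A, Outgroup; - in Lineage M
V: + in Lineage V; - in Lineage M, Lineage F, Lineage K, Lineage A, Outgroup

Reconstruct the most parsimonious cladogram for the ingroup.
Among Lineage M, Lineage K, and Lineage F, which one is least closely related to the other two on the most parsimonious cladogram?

Character polarity is set by the outgroup: the derived state is whichever differs from the outgroup's state, so for III, IV the derived state is '-', and for the remaining characters it is '+'.
Only Lineage F and Lineage V show the derived state '+' for I, supporting them as a clade.
II: derived state '+' in Lineage A, Lineage F, Lineage M, and Lineage V only — synapomorphy for {Lineage A, Lineage F, Lineage M, Lineage V}.
Only Lineage A and Lineage M show the derived state '-' for III, supporting them as a clade.
IV: derived state '-' in Lineage M only — an autapomorphy, so it tells us nothing about relationships among taxa.
V: derived state '+' in Lineage V only — an autapomorphy, so it tells us nothing about relationships among taxa.
Most parsimonious ingroup topology: (((Lineage M,Lineage A),(Lineage V,Lineage F)),Lineage K).
Lineage M and Lineage F share a more recent common ancestor with each other than either does with Lineage K, so Lineage K is the least closely related of the three.

Lineage K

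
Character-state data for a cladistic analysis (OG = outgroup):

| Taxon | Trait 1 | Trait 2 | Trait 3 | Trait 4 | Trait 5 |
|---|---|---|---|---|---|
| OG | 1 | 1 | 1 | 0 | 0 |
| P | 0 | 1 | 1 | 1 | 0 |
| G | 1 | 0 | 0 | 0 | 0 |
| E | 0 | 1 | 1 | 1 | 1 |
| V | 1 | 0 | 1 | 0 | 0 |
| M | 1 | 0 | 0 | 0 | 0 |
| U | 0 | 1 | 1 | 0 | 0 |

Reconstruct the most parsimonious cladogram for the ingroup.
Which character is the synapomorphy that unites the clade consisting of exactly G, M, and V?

Character polarity is set by the outgroup: the derived state is whichever differs from the outgroup's state, so for Trait 1, Trait 2, Trait 3 the derived state is '0', and for the remaining characters it is '1'.
Trait 1: derived state '0' in E, P, and U only — synapomorphy for {E, P, U}.
Trait 2 (derived state '0') is shared by G, M, and V — a synapomorphy uniting that clade.
Trait 3 (derived state '0') is shared by G and M — a synapomorphy uniting that clade.
Only E and P show the derived state '1' for Trait 4, supporting them as a clade.
Trait 5 (derived state '1') is unique to E (autapomorphy; uninformative for grouping).
Most parsimonious ingroup topology: (((P,E),U),((G,M),V)).
The clade {G, M, V} is supported by Trait 2: its derived state '0' occurs in exactly those taxa and in no other taxon (including the outgroup).

Trait 2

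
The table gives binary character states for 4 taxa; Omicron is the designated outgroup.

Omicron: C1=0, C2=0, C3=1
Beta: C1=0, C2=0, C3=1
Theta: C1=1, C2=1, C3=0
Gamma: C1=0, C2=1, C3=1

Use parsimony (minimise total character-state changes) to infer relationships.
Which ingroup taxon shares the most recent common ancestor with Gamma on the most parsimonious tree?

Character polarity is set by the outgroup: the derived state is whichever differs from the outgroup's state, so for C3 the derived state is '0', and for the remaining characters it is '1'.
C1 (derived state '1') is unique to Theta (autapomorphy; uninformative for grouping).
Only Gamma and Theta show the derived state '1' for C2, supporting them as a clade.
C3: derived state '0' in Theta only — an autapomorphy, so it tells us nothing about relationships among taxa.
Most parsimonious ingroup topology: (Beta,(Theta,Gamma)).
Gamma and Theta form a cherry on this tree, so they are sister taxa.

Theta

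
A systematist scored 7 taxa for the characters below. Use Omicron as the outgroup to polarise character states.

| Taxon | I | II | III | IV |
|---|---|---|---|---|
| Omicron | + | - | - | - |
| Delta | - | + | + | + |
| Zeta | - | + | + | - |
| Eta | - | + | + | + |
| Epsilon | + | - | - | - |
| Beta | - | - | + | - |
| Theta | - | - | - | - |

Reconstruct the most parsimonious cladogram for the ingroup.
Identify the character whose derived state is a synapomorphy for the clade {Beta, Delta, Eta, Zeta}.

III

Character polarity is set by the outgroup: the derived state is whichever differs from the outgroup's state, so for I the derived state is '-', and for the remaining characters it is '+'.
I: derived state '-' in Beta, Delta, Eta, Theta, and Zeta only — synapomorphy for {Beta, Delta, Eta, Theta, Zeta}.
Only Delta, Eta, and Zeta show the derived state '+' for II, supporting them as a clade.
III (derived state '+') is shared by Beta, Delta, Eta, and Zeta — a synapomorphy uniting that clade.
Only Delta and Eta show the derived state '+' for IV, supporting them as a clade.
Most parsimonious ingroup topology: (((((Delta,Eta),Zeta),Beta),Theta),Epsilon).
The clade {Beta, Delta, Eta, Zeta} is supported by III: its derived state '+' occurs in exactly those taxa and in no other taxon (including the outgroup).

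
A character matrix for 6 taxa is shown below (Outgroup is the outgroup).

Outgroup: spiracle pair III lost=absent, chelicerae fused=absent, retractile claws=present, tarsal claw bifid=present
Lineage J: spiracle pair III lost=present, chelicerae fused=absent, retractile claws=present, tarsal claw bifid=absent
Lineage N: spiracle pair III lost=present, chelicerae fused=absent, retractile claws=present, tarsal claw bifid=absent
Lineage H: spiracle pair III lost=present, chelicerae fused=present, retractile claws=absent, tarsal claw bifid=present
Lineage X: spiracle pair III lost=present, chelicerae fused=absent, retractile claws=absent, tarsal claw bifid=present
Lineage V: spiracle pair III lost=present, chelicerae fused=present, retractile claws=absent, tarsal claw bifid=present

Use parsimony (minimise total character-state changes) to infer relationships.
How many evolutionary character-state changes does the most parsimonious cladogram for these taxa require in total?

Character polarity is set by the outgroup: the derived state is whichever differs from the outgroup's state, so for retractile claws, tarsal claw bifid the derived state is 'absent', and for the remaining characters it is 'present'.
All ingroup taxa share the derived state 'present' for spiracle pair III lost; it defines the ingroup but does not resolve relationships within it.
chelicerae fused (derived state 'present') is shared by Lineage H and Lineage V — a synapomorphy uniting that clade.
retractile claws: derived state 'absent' in Lineage H, Lineage V, and Lineage X only — synapomorphy for {Lineage H, Lineage V, Lineage X}.
tarsal claw bifid: derived state 'absent' in Lineage J and Lineage N only — synapomorphy for {Lineage J, Lineage N}.
Most parsimonious ingroup topology: ((Lineage J,Lineage N),((Lineage H,Lineage V),Lineage X)).
Changes per character on this tree: spiracle pair III lost: 1; chelicerae fused: 1; retractile claws: 1; tarsal claw bifid: 1.
Total = 4.

4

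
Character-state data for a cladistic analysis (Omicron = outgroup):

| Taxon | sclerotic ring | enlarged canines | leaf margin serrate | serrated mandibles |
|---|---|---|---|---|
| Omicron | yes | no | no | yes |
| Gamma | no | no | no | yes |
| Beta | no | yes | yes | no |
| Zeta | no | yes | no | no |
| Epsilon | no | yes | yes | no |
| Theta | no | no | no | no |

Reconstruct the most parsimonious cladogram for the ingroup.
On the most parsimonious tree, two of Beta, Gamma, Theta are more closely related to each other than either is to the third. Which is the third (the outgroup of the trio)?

Character polarity is set by the outgroup: the derived state is whichever differs from the outgroup's state, so for sclerotic ring, serrated mandibles the derived state is 'no', and for the remaining characters it is 'yes'.
sclerotic ring (derived state 'no') is shared by all ingroup taxa — unites the whole ingroup.
Only Beta, Epsilon, and Zeta show the derived state 'yes' for enlarged canines, supporting them as a clade.
leaf margin serrate (derived state 'yes') is shared by Beta and Epsilon — a synapomorphy uniting that clade.
serrated mandibles: derived state 'no' in Beta, Epsilon, Theta, and Zeta only — synapomorphy for {Beta, Epsilon, Theta, Zeta}.
Most parsimonious ingroup topology: (Gamma,(((Beta,Epsilon),Zeta),Theta)).
Beta and Theta share a more recent common ancestor with each other than either does with Gamma, so Gamma is the least closely related of the three.

Gamma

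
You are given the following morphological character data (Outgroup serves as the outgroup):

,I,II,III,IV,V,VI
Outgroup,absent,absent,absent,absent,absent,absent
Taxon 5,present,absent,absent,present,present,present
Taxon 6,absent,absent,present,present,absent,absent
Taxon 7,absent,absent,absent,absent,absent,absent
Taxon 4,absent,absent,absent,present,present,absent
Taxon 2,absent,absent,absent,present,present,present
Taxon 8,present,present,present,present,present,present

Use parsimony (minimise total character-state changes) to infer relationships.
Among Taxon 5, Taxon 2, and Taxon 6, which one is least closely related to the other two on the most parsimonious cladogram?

Taxon 6

The outgroup has state 'absent' for every character, so 'present' is the derived state throughout.
I: derived state 'present' in Taxon 5 and Taxon 8 only — synapomorphy for {Taxon 5, Taxon 8}.
II (derived state 'present') is unique to Taxon 8 (autapomorphy; uninformative for grouping).
III groups Taxon 6 and Taxon 8, which is incompatible with the clades supported by the remaining characters; treating it as convergent (homoplasy) costs fewer steps than any alternative tree.
IV (derived state 'present') is shared by Taxon 2, Taxon 4, Taxon 5, Taxon 6, and Taxon 8 — a synapomorphy uniting that clade.
V (derived state 'present') is shared by Taxon 2, Taxon 4, Taxon 5, and Taxon 8 — a synapomorphy uniting that clade.
VI (derived state 'present') is shared by Taxon 2, Taxon 5, and Taxon 8 — a synapomorphy uniting that clade.
Most parsimonious ingroup topology: (((((Taxon 5,Taxon 8),Taxon 2),Taxon 4),Taxon 6),Taxon 7).
Taxon 5 and Taxon 2 share a more recent common ancestor with each other than either does with Taxon 6, so Taxon 6 is the least closely related of the three.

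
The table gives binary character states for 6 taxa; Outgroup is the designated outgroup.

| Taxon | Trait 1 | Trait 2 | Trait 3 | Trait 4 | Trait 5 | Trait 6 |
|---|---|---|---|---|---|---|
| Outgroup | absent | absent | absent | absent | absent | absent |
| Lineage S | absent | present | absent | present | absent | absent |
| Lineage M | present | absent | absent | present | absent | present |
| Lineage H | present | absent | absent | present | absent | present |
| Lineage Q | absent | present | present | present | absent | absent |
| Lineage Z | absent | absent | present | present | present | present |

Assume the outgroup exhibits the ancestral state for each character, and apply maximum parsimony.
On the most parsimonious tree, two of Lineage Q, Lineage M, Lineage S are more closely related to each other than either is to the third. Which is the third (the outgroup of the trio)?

Lineage M

The outgroup has state 'absent' for every character, so 'present' is the derived state throughout.
Trait 1 (derived state 'present') is shared by Lineage H and Lineage M — a synapomorphy uniting that clade.
Only Lineage Q and Lineage S show the derived state 'present' for Trait 2, supporting them as a clade.
Trait 3 groups Lineage Q and Lineage Z, which is incompatible with the clades supported by the remaining characters; treating it as convergent (homoplasy) costs fewer steps than any alternative tree.
All ingroup taxa share the derived state 'present' for Trait 4; it defines the ingroup but does not resolve relationships within it.
Trait 5: derived state 'present' in Lineage Z only — an autapomorphy, so it tells us nothing about relationships among taxa.
Only Lineage H, Lineage M, and Lineage Z show the derived state 'present' for Trait 6, supporting them as a clade.
Most parsimonious ingroup topology: ((Lineage S,Lineage Q),((Lineage M,Lineage H),Lineage Z)).
Lineage Q and Lineage S share a more recent common ancestor with each other than either does with Lineage M, so Lineage M is the least closely related of the three.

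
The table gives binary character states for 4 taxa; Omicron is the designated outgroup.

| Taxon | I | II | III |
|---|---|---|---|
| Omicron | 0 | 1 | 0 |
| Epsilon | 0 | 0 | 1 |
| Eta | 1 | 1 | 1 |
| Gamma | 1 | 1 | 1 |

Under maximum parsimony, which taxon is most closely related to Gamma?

Eta

Character polarity is set by the outgroup: the derived state is whichever differs from the outgroup's state, so for II the derived state is '0', and for the remaining characters it is '1'.
Only Eta and Gamma show the derived state '1' for I, supporting them as a clade.
II: derived state '0' in Epsilon only — an autapomorphy, so it tells us nothing about relationships among taxa.
All ingroup taxa share the derived state '1' for III; it defines the ingroup but does not resolve relationships within it.
Most parsimonious ingroup topology: ((Gamma,Eta),Epsilon).
Gamma and Eta form a cherry on this tree, so they are sister taxa.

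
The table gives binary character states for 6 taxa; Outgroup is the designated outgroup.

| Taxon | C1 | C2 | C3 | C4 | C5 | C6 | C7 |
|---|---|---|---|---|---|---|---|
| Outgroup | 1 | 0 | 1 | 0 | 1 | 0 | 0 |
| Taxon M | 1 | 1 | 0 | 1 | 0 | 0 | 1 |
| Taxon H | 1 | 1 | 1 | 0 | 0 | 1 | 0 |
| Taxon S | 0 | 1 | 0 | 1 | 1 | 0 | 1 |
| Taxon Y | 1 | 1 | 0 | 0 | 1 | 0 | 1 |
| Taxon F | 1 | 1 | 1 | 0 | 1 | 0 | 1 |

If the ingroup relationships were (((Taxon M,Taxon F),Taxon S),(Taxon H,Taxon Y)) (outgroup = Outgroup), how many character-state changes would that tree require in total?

12

Map each character onto (((Taxon M,Taxon F),Taxon S),(Taxon H,Taxon Y)) (rooted by Outgroup) and count the minimum state changes it requires (Fitch parsimony):
C1: 1; C2: 1; C3: 3; C4: 2; C5: 2; C6: 1; C7: 2.
Total tree length = 12.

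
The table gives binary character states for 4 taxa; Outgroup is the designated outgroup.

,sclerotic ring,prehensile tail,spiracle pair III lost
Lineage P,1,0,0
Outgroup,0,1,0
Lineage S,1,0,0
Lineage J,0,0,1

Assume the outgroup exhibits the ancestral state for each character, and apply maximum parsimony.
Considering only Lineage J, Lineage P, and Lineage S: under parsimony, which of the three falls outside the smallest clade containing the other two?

Lineage J

Character polarity is set by the outgroup: the derived state is whichever differs from the outgroup's state, so for prehensile tail the derived state is '0', and for the remaining characters it is '1'.
sclerotic ring (derived state '1') is shared by Lineage P and Lineage S — a synapomorphy uniting that clade.
prehensile tail (derived state '0') is shared by all ingroup taxa — unites the whole ingroup.
spiracle pair III lost: derived state '1' in Lineage J only — an autapomorphy, so it tells us nothing about relationships among taxa.
Most parsimonious ingroup topology: (Lineage J,(Lineage P,Lineage S)).
Lineage P and Lineage S share a more recent common ancestor with each other than either does with Lineage J, so Lineage J is the least closely related of the three.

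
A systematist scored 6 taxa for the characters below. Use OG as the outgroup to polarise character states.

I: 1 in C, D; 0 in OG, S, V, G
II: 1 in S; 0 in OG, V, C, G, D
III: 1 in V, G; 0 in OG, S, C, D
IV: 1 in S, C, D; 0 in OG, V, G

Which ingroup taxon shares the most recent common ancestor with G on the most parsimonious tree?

The outgroup has state '0' for every character, so '1' is the derived state throughout.
I: derived state '1' in C and D only — synapomorphy for {C, D}.
II (derived state '1') is unique to S (autapomorphy; uninformative for grouping).
III (derived state '1') is shared by G and V — a synapomorphy uniting that clade.
IV: derived state '1' in C, D, and S only — synapomorphy for {C, D, S}.
Most parsimonious ingroup topology: ((S,(C,D)),(V,G)).
G and V form a cherry on this tree, so they are sister taxa.

V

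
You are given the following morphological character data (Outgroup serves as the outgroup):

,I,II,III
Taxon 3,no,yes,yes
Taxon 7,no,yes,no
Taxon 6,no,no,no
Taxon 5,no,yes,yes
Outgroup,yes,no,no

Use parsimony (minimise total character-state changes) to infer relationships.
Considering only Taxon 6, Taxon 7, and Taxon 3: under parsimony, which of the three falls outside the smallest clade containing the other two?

Taxon 6

Character polarity is set by the outgroup: the derived state is whichever differs from the outgroup's state, so for I the derived state is 'no', and for the remaining characters it is 'yes'.
All ingroup taxa share the derived state 'no' for I; it defines the ingroup but does not resolve relationships within it.
II (derived state 'yes') is shared by Taxon 3, Taxon 5, and Taxon 7 — a synapomorphy uniting that clade.
Only Taxon 3 and Taxon 5 show the derived state 'yes' for III, supporting them as a clade.
Most parsimonious ingroup topology: (Taxon 6,((Taxon 3,Taxon 5),Taxon 7)).
Taxon 3 and Taxon 7 share a more recent common ancestor with each other than either does with Taxon 6, so Taxon 6 is the least closely related of the three.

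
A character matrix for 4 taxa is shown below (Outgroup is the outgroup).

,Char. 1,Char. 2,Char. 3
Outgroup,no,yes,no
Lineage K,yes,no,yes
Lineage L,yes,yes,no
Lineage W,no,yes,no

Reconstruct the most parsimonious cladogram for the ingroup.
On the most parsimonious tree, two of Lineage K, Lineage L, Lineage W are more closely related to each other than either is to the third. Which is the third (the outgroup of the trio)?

Character polarity is set by the outgroup: the derived state is whichever differs from the outgroup's state, so for Char. 2 the derived state is 'no', and for the remaining characters it is 'yes'.
Only Lineage K and Lineage L show the derived state 'yes' for Char. 1, supporting them as a clade.
Char. 2 (derived state 'no') is unique to Lineage K (autapomorphy; uninformative for grouping).
Char. 3 (derived state 'yes') is unique to Lineage K (autapomorphy; uninformative for grouping).
Most parsimonious ingroup topology: ((Lineage K,Lineage L),Lineage W).
Lineage K and Lineage L share a more recent common ancestor with each other than either does with Lineage W, so Lineage W is the least closely related of the three.

Lineage W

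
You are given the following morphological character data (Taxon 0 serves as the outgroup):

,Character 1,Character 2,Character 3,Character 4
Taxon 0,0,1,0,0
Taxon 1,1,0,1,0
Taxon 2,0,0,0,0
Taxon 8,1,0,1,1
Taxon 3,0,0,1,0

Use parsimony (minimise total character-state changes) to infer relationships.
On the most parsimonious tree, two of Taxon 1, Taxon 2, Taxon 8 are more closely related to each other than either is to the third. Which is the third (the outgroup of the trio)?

Taxon 2

Character polarity is set by the outgroup: the derived state is whichever differs from the outgroup's state, so for Character 2 the derived state is '0', and for the remaining characters it is '1'.
Character 1: derived state '1' in Taxon 1 and Taxon 8 only — synapomorphy for {Taxon 1, Taxon 8}.
All ingroup taxa share the derived state '0' for Character 2; it defines the ingroup but does not resolve relationships within it.
Only Taxon 1, Taxon 3, and Taxon 8 show the derived state '1' for Character 3, supporting them as a clade.
Character 4 (derived state '1') is unique to Taxon 8 (autapomorphy; uninformative for grouping).
Most parsimonious ingroup topology: (((Taxon 1,Taxon 8),Taxon 3),Taxon 2).
Taxon 8 and Taxon 1 share a more recent common ancestor with each other than either does with Taxon 2, so Taxon 2 is the least closely related of the three.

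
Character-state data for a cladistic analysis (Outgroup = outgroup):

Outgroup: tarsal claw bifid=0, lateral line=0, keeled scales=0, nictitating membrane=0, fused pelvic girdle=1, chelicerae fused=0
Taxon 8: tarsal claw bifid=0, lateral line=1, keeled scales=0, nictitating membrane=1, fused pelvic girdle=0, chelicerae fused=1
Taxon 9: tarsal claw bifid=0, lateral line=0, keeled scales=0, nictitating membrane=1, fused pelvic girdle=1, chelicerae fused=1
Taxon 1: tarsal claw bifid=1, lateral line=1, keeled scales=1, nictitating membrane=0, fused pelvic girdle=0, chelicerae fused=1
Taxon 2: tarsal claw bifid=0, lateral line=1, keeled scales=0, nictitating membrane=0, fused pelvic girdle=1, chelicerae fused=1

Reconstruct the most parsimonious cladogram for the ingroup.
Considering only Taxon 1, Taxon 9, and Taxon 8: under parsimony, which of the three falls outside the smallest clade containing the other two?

Character polarity is set by the outgroup: the derived state is whichever differs from the outgroup's state, so for fused pelvic girdle the derived state is '0', and for the remaining characters it is '1'.
tarsal claw bifid: derived state '1' in Taxon 1 only — an autapomorphy, so it tells us nothing about relationships among taxa.
lateral line (derived state '1') is shared by Taxon 1, Taxon 2, and Taxon 8 — a synapomorphy uniting that clade.
keeled scales (derived state '1') is unique to Taxon 1 (autapomorphy; uninformative for grouping).
nictitating membrane (state '1') occurs in Taxon 8 and Taxon 9 but conflicts with the nesting implied by the other characters — most parsimoniously interpreted as homoplasy.
Only Taxon 1 and Taxon 8 show the derived state '0' for fused pelvic girdle, supporting them as a clade.
chelicerae fused (derived state '1') is shared by all ingroup taxa — unites the whole ingroup.
Most parsimonious ingroup topology: (((Taxon 8,Taxon 1),Taxon 2),Taxon 9).
Taxon 8 and Taxon 1 share a more recent common ancestor with each other than either does with Taxon 9, so Taxon 9 is the least closely related of the three.

Taxon 9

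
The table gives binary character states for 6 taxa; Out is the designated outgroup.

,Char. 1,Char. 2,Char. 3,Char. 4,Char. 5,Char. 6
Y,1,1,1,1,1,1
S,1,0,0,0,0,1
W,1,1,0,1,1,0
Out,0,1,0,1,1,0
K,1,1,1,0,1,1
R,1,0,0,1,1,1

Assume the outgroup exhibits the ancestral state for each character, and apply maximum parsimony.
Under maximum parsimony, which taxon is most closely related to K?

Y

Character polarity is set by the outgroup: the derived state is whichever differs from the outgroup's state, so for Char. 2, Char. 4, Char. 5 the derived state is '0', and for the remaining characters it is '1'.
Char. 1 (derived state '1') is shared by all ingroup taxa — unites the whole ingroup.
Char. 2: derived state '0' in R and S only — synapomorphy for {R, S}.
Only K and Y show the derived state '1' for Char. 3, supporting them as a clade.
Char. 4 (state '0') occurs in K and S but conflicts with the nesting implied by the other characters — most parsimoniously interpreted as homoplasy.
Char. 5: derived state '0' in S only — an autapomorphy, so it tells us nothing about relationships among taxa.
Char. 6: derived state '1' in K, R, S, and Y only — synapomorphy for {K, R, S, Y}.
Most parsimonious ingroup topology: (((Y,K),(R,S)),W).
K and Y form a cherry on this tree, so they are sister taxa.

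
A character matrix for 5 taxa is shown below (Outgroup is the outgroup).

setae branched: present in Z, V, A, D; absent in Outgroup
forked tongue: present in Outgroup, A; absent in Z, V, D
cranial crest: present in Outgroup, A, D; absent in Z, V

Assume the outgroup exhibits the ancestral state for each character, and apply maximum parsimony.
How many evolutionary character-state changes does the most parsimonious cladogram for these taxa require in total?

Character polarity is set by the outgroup: the derived state is whichever differs from the outgroup's state, so for forked tongue, cranial crest the derived state is 'absent', and for the remaining characters it is 'present'.
All ingroup taxa share the derived state 'present' for setae branched; it defines the ingroup but does not resolve relationships within it.
Only D, V, and Z show the derived state 'absent' for forked tongue, supporting them as a clade.
cranial crest: derived state 'absent' in V and Z only — synapomorphy for {V, Z}.
Most parsimonious ingroup topology: (((Z,V),D),A).
Changes per character on this tree: setae branched: 1; forked tongue: 1; cranial crest: 1.
Total = 3.

3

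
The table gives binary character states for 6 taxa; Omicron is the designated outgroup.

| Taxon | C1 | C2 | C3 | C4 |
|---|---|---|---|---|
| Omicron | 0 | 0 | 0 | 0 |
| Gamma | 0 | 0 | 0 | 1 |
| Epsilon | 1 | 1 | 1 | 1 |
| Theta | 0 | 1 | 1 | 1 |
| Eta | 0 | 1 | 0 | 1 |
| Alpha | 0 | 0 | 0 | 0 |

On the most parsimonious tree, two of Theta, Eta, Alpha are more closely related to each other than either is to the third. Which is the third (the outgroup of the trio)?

Alpha

The outgroup has state '0' for every character, so '1' is the derived state throughout.
C1: derived state '1' in Epsilon only — an autapomorphy, so it tells us nothing about relationships among taxa.
Only Epsilon, Eta, and Theta show the derived state '1' for C2, supporting them as a clade.
C3 (derived state '1') is shared by Epsilon and Theta — a synapomorphy uniting that clade.
C4 (derived state '1') is shared by Epsilon, Eta, Gamma, and Theta — a synapomorphy uniting that clade.
Most parsimonious ingroup topology: ((Gamma,((Epsilon,Theta),Eta)),Alpha).
Eta and Theta share a more recent common ancestor with each other than either does with Alpha, so Alpha is the least closely related of the three.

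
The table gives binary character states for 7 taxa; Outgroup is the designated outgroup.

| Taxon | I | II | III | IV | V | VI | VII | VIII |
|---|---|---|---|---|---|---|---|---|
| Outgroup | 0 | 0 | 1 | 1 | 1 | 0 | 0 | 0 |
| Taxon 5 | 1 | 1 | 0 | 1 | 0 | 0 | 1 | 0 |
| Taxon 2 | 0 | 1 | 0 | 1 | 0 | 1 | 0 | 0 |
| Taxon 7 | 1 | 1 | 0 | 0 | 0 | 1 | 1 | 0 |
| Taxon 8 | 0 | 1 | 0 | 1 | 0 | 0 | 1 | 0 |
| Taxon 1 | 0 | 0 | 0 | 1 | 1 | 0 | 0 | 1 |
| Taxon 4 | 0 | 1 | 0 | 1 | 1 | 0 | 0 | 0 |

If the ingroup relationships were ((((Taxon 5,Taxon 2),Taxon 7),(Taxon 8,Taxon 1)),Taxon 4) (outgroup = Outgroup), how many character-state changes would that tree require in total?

14

Map each character onto ((((Taxon 5,Taxon 2),Taxon 7),(Taxon 8,Taxon 1)),Taxon 4) (rooted by Outgroup) and count the minimum state changes it requires (Fitch parsimony):
I: 2; II: 2; III: 1; IV: 1; V: 2; VI: 2; VII: 3; VIII: 1.
Total tree length = 14.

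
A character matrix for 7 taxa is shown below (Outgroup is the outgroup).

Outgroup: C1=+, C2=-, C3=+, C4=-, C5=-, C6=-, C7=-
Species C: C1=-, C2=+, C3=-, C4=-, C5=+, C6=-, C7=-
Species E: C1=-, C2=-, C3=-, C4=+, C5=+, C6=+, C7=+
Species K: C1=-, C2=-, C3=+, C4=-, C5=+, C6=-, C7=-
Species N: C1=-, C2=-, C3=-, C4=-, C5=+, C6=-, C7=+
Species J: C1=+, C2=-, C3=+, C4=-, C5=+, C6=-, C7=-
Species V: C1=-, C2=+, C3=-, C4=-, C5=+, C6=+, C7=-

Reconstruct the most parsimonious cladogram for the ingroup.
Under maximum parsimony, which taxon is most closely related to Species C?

Character polarity is set by the outgroup: the derived state is whichever differs from the outgroup's state, so for C1, C3 the derived state is '-', and for the remaining characters it is '+'.
Only Species C, Species E, Species K, Species N, and Species V show the derived state '-' for C1, supporting them as a clade.
C2: derived state '+' in Species C and Species V only — synapomorphy for {Species C, Species V}.
C3: derived state '-' in Species C, Species E, Species N, and Species V only — synapomorphy for {Species C, Species E, Species N, Species V}.
C4 (derived state '+') is unique to Species E (autapomorphy; uninformative for grouping).
C5 (derived state '+') is shared by all ingroup taxa — unites the whole ingroup.
C6 groups Species E and Species V, which is incompatible with the clades supported by the remaining characters; treating it as convergent (homoplasy) costs fewer steps than any alternative tree.
Only Species E and Species N show the derived state '+' for C7, supporting them as a clade.
Most parsimonious ingroup topology: ((((Species C,Species V),(Species E,Species N)),Species K),Species J).
Species C and Species V form a cherry on this tree, so they are sister taxa.

Species V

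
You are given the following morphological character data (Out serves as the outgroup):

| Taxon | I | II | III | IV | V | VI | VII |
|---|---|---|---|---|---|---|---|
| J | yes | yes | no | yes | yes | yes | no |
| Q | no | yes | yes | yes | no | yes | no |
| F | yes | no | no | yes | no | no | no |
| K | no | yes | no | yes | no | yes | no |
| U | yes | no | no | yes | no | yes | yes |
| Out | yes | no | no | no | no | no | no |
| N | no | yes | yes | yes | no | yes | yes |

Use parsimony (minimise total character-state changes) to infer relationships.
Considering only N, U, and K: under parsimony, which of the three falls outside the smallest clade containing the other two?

U

Character polarity is set by the outgroup: the derived state is whichever differs from the outgroup's state, so for I the derived state is 'no', and for the remaining characters it is 'yes'.
I (derived state 'no') is shared by K, N, and Q — a synapomorphy uniting that clade.
II: derived state 'yes' in J, K, N, and Q only — synapomorphy for {J, K, N, Q}.
Only N and Q show the derived state 'yes' for III, supporting them as a clade.
All ingroup taxa share the derived state 'yes' for IV; it defines the ingroup but does not resolve relationships within it.
V: derived state 'yes' in J only — an autapomorphy, so it tells us nothing about relationships among taxa.
Only J, K, N, Q, and U show the derived state 'yes' for VI, supporting them as a clade.
VII groups N and U, which is incompatible with the clades supported by the remaining characters; treating it as convergent (homoplasy) costs fewer steps than any alternative tree.
Most parsimonious ingroup topology: (((((Q,N),K),J),U),F).
N and K share a more recent common ancestor with each other than either does with U, so U is the least closely related of the three.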